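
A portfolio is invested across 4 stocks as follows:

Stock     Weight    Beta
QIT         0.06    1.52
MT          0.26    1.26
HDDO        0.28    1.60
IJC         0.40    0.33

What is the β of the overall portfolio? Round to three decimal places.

0.999

β_P = Σ w_i β_i = 0.06×1.52 + 0.26×1.26 + 0.28×1.60 + 0.40×0.33 = 0.9988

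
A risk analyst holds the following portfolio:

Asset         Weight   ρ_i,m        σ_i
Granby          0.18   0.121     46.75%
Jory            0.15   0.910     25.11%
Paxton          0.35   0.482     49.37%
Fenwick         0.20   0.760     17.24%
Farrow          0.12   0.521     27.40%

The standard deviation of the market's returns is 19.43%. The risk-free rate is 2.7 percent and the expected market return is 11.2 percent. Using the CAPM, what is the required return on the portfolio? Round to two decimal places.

10.18%

β_Granby = 0.121 × 46.75% / 19.43% = 0.2911
β_Jory = 0.910 × 25.11% / 19.43% = 1.1760
β_Paxton = 0.482 × 49.37% / 19.43% = 1.2247
β_Fenwick = 0.760 × 17.24% / 19.43% = 0.6743
β_Farrow = 0.521 × 27.40% / 19.43% = 0.7347
β_P = Σ w_i β_i = 0.18×0.2911 + 0.15×1.1760 + 0.35×1.2247 + 0.20×0.6743 + 0.12×0.7347 = 0.8805
MRP = 11.2% − 2.7% = 8.50%
E(R_P) = R_f + β_P × MRP = 2.7% + 0.8805 × 8.5% = 10.18%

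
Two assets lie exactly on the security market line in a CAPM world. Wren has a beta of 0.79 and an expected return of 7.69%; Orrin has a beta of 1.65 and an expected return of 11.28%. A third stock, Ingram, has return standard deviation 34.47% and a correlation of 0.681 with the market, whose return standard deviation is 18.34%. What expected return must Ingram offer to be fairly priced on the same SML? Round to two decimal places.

9.74%

MRP = (11.28% − 7.69%) / (1.65 − 0.79) = 4.1744%
R_f = 7.69% − 0.79 × 4.1744% = 4.3922%
β_Ingram = ρ·σ_i/σ_m = 0.681 × 34.47 / 18.34 = 1.2799
E(R_Ingram) = R_f + β × MRP = 4.3922% + 1.2799 × 4.1744% = 9.74%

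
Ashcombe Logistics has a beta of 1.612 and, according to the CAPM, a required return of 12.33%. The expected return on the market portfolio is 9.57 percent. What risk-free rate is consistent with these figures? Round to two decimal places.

5.06%

E(R) = R_f + β(E(R_m) − R_f) = R_f(1 − β) + β·E(R_m)
12.33% = R_f × (1 − 1.612) + 1.612 × 9.57%
12.33% = R_f × -0.612 + 15.42684%
R_f = (12.33% − 15.42684%) / -0.612 = 5.06%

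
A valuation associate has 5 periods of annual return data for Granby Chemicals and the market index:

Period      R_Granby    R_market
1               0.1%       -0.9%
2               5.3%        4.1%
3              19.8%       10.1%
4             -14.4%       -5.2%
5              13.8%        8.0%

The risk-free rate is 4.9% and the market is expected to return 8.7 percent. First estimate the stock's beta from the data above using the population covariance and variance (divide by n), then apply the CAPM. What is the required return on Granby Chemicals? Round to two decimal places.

Mean R_i = (0.1 + 5.3 + 19.8 − 14.4 + 13.8) / 5 = 4.9200%
Mean R_m = (-0.9 + 4.1 + 10.1 − 5.2 + 8.0) / 5 = 3.2200%
Σ(R_i − R̄_i)(R_m − R̄_m) = 327.6880  ⇒  Cov = 327.6880 / 5 = 65.5376
Σ(R_m − R̄_m)² = 158.8280  ⇒  Var(R_m) = 158.8280 / 5 = 31.7656
β = Cov / Var(R_m) = 65.5376 / 31.7656 = 2.0632
MRP = 8.7% − 4.9% = 3.80%
E(R) = R_f + β × MRP = 4.9% + 2.0632 × 3.8% = 12.74%

12.74%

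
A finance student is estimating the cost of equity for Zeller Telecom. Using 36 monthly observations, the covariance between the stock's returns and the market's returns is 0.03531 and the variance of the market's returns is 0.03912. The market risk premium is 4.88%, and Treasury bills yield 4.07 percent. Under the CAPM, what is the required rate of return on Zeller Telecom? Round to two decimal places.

8.47%

β = Cov(R_i, R_m) / Var(R_m) = 0.03531 / 0.03912 = 0.9026
E(R) = R_f + β × MRP = 4.07% + 0.9026 × 4.88% = 8.47%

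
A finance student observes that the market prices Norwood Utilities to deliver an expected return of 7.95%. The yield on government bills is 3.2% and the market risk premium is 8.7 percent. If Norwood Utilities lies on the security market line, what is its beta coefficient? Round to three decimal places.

0.546

β = (E(R) − R_f) / MRP = (7.95% − 3.2%) / 8.7% = 4.75% / 8.7% = 0.546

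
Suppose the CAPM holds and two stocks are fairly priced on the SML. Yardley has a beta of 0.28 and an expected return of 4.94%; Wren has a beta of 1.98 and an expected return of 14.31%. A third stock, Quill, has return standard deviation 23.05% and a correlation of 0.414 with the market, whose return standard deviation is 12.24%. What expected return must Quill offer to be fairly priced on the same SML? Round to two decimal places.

MRP = (14.31% − 4.94%) / (1.98 − 0.28) = 5.5118%
R_f = 4.94% − 0.28 × 5.5118% = 3.3967%
β_Quill = ρ·σ_i/σ_m = 0.414 × 23.05 / 12.24 = 0.7796
E(R_Quill) = R_f + β × MRP = 3.3967% + 0.7796 × 5.5118% = 7.69%

7.69%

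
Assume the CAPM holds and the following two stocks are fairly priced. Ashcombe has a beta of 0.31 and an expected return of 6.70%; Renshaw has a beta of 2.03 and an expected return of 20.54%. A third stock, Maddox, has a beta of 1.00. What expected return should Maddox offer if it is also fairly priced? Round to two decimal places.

MRP (SML slope) = (20.54% − 6.70%) / (2.03 − 0.31) = 13.84% / 1.72 = 8.0465%
R_f (intercept) = 6.70% − 0.31 × 8.0465% = 4.2056%
E(R_Maddox) = R_f + β × MRP = 4.2056% + 1.00 × 8.0465% = 12.25%

12.25%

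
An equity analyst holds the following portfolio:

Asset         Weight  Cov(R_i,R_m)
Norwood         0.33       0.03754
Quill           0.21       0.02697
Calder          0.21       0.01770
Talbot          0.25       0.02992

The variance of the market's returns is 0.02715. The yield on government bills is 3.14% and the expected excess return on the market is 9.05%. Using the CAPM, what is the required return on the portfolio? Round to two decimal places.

12.89%

β_Norwood = 0.03754 / 0.02715 = 1.3827
β_Quill = 0.02697 / 0.02715 = 0.9934
β_Calder = 0.01770 / 0.02715 = 0.6519
β_Talbot = 0.02992 / 0.02715 = 1.1020
β_P = Σ w_i β_i = 0.33×1.3827 + 0.21×0.9934 + 0.21×0.6519 + 0.25×1.1020 = 1.0773
E(R_P) = R_f + β_P × MRP = 3.14% + 1.0773 × 9.05% = 12.89%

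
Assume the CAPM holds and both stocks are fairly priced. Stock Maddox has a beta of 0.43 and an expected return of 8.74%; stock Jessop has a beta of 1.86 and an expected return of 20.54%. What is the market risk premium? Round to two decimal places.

Both satisfy E(R) = R_f + β·MRP, so the slope of the SML is
MRP = (20.54% − 8.74%) / (1.86 − 0.43) = 11.80% / 1.43 = 8.2517%

8.25%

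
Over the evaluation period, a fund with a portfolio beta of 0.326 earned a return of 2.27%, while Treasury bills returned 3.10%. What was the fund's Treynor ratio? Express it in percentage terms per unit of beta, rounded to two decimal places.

Treynor = (R_P − R_f) / β_P = (2.27% − 3.10%) / 0.3260 = -0.83% / 0.3260 = -2.55%

-2.55%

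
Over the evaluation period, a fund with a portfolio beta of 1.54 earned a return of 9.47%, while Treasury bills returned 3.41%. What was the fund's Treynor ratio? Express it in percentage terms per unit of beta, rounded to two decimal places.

3.94%

Treynor = (R_P − R_f) / β_P = (9.47% − 3.41%) / 1.5400 = 6.06% / 1.5400 = 3.94%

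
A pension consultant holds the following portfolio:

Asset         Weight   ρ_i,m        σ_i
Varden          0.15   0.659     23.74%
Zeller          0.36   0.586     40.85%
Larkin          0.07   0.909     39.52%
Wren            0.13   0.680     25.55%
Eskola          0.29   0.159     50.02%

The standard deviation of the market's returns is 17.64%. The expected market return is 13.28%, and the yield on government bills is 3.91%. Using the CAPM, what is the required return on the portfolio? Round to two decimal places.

13.49%

β_Varden = 0.659 × 23.74% / 17.64% = 0.8869
β_Zeller = 0.586 × 40.85% / 17.64% = 1.3570
β_Larkin = 0.909 × 39.52% / 17.64% = 2.0365
β_Wren = 0.680 × 25.55% / 17.64% = 0.9849
β_Eskola = 0.159 × 50.02% / 17.64% = 0.4509
β_P = Σ w_i β_i = 0.15×0.8869 + 0.36×1.3570 + 0.07×2.0365 + 0.13×0.9849 + 0.29×0.4509 = 1.0229
MRP = 13.28% − 3.91% = 9.37%
E(R_P) = R_f + β_P × MRP = 3.91% + 1.0229 × 9.37% = 13.49%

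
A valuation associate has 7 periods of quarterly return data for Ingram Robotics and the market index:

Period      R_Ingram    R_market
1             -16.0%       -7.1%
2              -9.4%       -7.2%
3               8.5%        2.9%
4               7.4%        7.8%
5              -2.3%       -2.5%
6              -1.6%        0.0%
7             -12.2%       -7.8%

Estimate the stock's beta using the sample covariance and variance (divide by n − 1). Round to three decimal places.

1.487

Mean R_i = (-16.0 − 9.4 + 8.5 + 7.4 − 2.3 − 1.6 − 12.2) / 7 = -3.6571%
Mean R_m = (-7.1 − 7.2 + 2.9 + 7.8 − 2.5 + 0.0 − 7.8) / 7 = -1.9857%
Σ(R_i − R̄_i)(R_m − R̄_m) = 313.7257  ⇒  Cov = 313.7257 / 6 = 52.2876
Σ(R_m − R̄_m)² = 210.9886  ⇒  Var(R_m) = 210.9886 / 6 = 35.1648
β = Cov / Var(R_m) = 52.2876 / 35.1648 = 1.4869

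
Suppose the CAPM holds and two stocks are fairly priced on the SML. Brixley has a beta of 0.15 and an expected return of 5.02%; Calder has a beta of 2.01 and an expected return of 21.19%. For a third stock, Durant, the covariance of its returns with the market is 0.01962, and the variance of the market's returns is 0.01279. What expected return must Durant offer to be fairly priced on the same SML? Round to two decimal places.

17.05%

MRP = (21.19% − 5.02%) / (2.01 − 0.15) = 8.6935%
R_f = 5.02% − 0.15 × 8.6935% = 3.7160%
β_Durant = Cov / Var(R_m) = 0.01962 / 0.01279 = 1.5340
E(R_Durant) = R_f + β × MRP = 3.7160% + 1.5340 × 8.6935% = 17.05%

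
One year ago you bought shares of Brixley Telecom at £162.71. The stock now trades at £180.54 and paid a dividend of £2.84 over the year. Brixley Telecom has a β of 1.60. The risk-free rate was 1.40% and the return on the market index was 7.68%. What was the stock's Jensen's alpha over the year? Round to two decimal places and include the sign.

Realised HPR = (P1 + D1 − P0) / P0 = (180.54 + 2.84 − 162.71) / 162.71 = 20.67 / 162.71 = 12.7036%
MRP = 7.68% − 1.40% = 6.28%
CAPM required = R_f + β·MRP = 1.40% + 1.60 × 6.28% = 11.4480%
α = realised − required = 12.7036% − 11.4480% = +1.26%

+1.26%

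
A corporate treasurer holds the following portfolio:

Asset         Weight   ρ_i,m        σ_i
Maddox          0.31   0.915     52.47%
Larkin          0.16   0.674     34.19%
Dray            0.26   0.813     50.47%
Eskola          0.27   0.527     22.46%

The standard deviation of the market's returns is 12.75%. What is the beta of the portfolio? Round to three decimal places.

2.544

β_Maddox = 0.915 × 52.47% / 12.75% = 3.7655
β_Larkin = 0.674 × 34.19% / 12.75% = 1.8074
β_Dray = 0.813 × 50.47% / 12.75% = 3.2182
β_Eskola = 0.527 × 22.46% / 12.75% = 0.9283
β_P = Σ w_i β_i = 0.31×3.7655 + 0.16×1.8074 + 0.26×3.2182 + 0.27×0.9283 = 2.5439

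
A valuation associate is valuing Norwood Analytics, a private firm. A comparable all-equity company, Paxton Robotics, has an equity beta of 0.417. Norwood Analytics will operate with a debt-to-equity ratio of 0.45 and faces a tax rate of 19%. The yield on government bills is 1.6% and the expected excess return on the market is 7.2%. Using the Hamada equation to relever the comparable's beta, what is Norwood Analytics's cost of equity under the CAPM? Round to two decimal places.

5.70%

β_L = β_U × [1 + (1 − t)(D/E)] = 0.417 × [1 + (1 − 0.19) × 0.45]
    = 0.417 × [1 + 0.81 × 0.45] = 0.417 × 1.3645 = 0.5690
E(R) = R_f + β_L × MRP = 1.6% + 0.5690 × 7.2% = 5.70%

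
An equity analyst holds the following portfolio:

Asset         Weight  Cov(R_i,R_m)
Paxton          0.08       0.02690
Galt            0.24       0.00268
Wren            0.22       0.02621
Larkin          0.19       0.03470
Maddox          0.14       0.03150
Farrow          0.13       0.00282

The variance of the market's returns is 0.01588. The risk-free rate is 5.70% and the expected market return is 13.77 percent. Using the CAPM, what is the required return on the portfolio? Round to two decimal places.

β_Paxton = 0.02690 / 0.01588 = 1.6940
β_Galt = 0.00268 / 0.01588 = 0.1688
β_Wren = 0.02621 / 0.01588 = 1.6505
β_Larkin = 0.03470 / 0.01588 = 2.1851
β_Maddox = 0.03150 / 0.01588 = 1.9836
β_Farrow = 0.00282 / 0.01588 = 0.1776
β_P = Σ w_i β_i = 0.08×1.6940 + 0.24×0.1688 + 0.22×1.6505 + 0.19×2.1851 + 0.14×1.9836 + 0.13×0.1776 = 1.2551
MRP = 13.77% − 5.70% = 8.07%
E(R_P) = R_f + β_P × MRP = 5.70% + 1.2551 × 8.07% = 15.83%

15.83%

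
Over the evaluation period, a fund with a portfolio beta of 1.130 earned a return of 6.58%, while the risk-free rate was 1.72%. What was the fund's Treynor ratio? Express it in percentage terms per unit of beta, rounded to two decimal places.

4.30%

Treynor = (R_P − R_f) / β_P = (6.58% − 1.72%) / 1.1300 = 4.86% / 1.1300 = 4.30%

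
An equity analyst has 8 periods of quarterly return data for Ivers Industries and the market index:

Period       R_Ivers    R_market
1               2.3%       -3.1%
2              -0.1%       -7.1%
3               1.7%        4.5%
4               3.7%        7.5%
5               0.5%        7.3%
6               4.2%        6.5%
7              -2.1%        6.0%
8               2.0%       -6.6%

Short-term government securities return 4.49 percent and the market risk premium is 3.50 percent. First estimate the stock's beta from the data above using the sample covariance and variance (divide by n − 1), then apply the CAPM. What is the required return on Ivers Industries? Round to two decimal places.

4.63%

Mean R_i = (2.3 − 0.1 + 1.7 + 3.7 + 0.5 + 4.2 − 2.1 + 2.0) / 8 = 1.5250%
Mean R_m = (-3.1 − 7.1 + 4.5 + 7.5 + 7.3 + 6.5 + 6.0 − 6.6) / 8 = 1.8750%
Σ(R_i − R̄_i)(R_m − R̄_m) = 11.2550  ⇒  Cov = 11.2550 / 7 = 1.6079
Σ(R_m − R̄_m)² = 283.4950  ⇒  Var(R_m) = 283.4950 / 7 = 40.4993
β = Cov / Var(R_m) = 1.6079 / 40.4993 = 0.0397
E(R) = R_f + β × MRP = 4.49% + 0.0397 × 3.50% = 4.63%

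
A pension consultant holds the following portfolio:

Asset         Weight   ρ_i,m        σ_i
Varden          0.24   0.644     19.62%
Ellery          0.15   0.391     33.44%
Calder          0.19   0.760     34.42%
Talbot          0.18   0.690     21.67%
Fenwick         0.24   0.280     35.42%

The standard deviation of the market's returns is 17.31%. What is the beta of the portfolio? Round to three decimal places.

0.869

β_Varden = 0.644 × 19.62% / 17.31% = 0.7299
β_Ellery = 0.391 × 33.44% / 17.31% = 0.7553
β_Calder = 0.760 × 34.42% / 17.31% = 1.5112
β_Talbot = 0.690 × 21.67% / 17.31% = 0.8638
β_Fenwick = 0.280 × 35.42% / 17.31% = 0.5729
β_P = Σ w_i β_i = 0.24×0.7299 + 0.15×0.7553 + 0.19×1.5112 + 0.18×0.8638 + 0.24×0.5729 = 0.8686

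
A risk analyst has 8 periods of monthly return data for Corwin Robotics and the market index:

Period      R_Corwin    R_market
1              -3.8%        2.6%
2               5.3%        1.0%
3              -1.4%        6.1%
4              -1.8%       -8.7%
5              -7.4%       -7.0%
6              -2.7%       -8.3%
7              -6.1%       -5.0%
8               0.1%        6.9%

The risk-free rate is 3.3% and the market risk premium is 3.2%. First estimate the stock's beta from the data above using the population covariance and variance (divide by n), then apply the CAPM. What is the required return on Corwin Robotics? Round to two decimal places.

4.18%

Mean R_i = (-3.8 + 5.3 − 1.4 − 1.8 − 7.4 − 2.7 − 6.1 + 0.1) / 8 = -2.2250%
Mean R_m = (2.6 + 1.0 + 6.1 − 8.7 − 7.0 − 8.3 − 5.0 + 6.9) / 8 = -1.5500%
Σ(R_i − R̄_i)(R_m − R̄_m) = 80.3500  ⇒  Cov = 80.3500 / 8 = 10.0438
Σ(R_m − R̄_m)² = 291.9400  ⇒  Var(R_m) = 291.9400 / 8 = 36.4925
β = Cov / Var(R_m) = 10.0438 / 36.4925 = 0.2752
E(R) = R_f + β × MRP = 3.3% + 0.2752 × 3.2% = 4.18%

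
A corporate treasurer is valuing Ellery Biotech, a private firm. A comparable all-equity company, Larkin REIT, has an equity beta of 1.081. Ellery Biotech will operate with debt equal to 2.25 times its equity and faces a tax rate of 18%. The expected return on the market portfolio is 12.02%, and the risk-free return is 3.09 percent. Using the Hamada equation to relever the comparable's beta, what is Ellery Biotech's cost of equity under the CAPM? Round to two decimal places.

30.55%

β_L = β_U × [1 + (1 − t)(D/E)] = 1.081 × [1 + (1 − 0.18) × 2.25]
    = 1.081 × [1 + 0.82 × 2.25] = 1.081 × 2.8450 = 3.0754
MRP = 12.02% − 3.09% = 8.93%
E(R) = R_f + β_L × MRP = 3.09% + 3.0754 × 8.93% = 30.55%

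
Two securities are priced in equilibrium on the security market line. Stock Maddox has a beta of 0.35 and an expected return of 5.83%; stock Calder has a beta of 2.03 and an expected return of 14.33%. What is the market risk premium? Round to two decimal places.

5.06%

Both satisfy E(R) = R_f + β·MRP, so the slope of the SML is
MRP = (14.33% − 5.83%) / (2.03 − 0.35) = 8.50% / 1.68 = 5.0595%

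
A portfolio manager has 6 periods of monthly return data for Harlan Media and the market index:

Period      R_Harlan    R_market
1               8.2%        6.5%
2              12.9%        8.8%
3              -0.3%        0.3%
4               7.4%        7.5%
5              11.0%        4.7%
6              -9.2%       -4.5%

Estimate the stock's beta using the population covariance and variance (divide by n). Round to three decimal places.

1.555

Mean R_i = (8.2 + 12.9 − 0.3 + 7.4 + 11.0 − 9.2) / 6 = 5.0000%
Mean R_m = (6.5 + 8.8 + 0.3 + 7.5 + 4.7 − 4.5) / 6 = 3.8833%
Σ(R_i − R̄_i)(R_m − R̄_m) = 198.8300  ⇒  Cov = 198.8300 / 6 = 33.1383
Σ(R_m − R̄_m)² = 127.8883  ⇒  Var(R_m) = 127.8883 / 6 = 21.3147
β = Cov / Var(R_m) = 33.1383 / 21.3147 = 1.5547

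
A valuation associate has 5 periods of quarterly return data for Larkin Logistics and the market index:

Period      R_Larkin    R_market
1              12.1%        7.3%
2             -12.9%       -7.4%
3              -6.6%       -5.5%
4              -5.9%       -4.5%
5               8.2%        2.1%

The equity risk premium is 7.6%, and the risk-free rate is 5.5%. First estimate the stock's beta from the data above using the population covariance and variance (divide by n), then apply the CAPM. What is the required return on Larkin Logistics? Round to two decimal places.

18.44%

Mean R_i = (12.1 − 12.9 − 6.6 − 5.9 + 8.2) / 5 = -1.0200%
Mean R_m = (7.3 − 7.4 − 5.5 − 4.5 + 2.1) / 5 = -1.6000%
Σ(R_i − R̄_i)(R_m − R̄_m) = 255.7000  ⇒  Cov = 255.7000 / 5 = 51.1400
Σ(R_m − R̄_m)² = 150.1600  ⇒  Var(R_m) = 150.1600 / 5 = 30.0320
β = Cov / Var(R_m) = 51.1400 / 30.0320 = 1.7029
E(R) = R_f + β × MRP = 5.5% + 1.7029 × 7.6% = 18.44%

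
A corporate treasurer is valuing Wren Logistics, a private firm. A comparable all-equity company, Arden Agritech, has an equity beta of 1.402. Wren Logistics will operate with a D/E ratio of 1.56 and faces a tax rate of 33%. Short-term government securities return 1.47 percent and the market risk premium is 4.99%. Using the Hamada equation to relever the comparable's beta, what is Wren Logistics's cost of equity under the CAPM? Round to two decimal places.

15.78%

β_L = β_U × [1 + (1 − t)(D/E)] = 1.402 × [1 + (1 − 0.33) × 1.56]
    = 1.402 × [1 + 0.67 × 1.56] = 1.402 × 2.0452 = 2.8674
E(R) = R_f + β_L × MRP = 1.47% + 2.8674 × 4.99% = 15.78%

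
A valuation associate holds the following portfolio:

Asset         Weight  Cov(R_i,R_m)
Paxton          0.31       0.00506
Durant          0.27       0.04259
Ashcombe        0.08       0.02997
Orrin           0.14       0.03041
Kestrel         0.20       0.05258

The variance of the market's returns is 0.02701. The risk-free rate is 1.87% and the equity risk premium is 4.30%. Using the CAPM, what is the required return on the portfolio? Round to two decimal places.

β_Paxton = 0.00506 / 0.02701 = 0.1873
β_Durant = 0.04259 / 0.02701 = 1.5768
β_Ashcombe = 0.02997 / 0.02701 = 1.1096
β_Orrin = 0.03041 / 0.02701 = 1.1259
β_Kestrel = 0.05258 / 0.02701 = 1.9467
β_P = Σ w_i β_i = 0.31×0.1873 + 0.27×1.5768 + 0.08×1.1096 + 0.14×1.1259 + 0.20×1.9467 = 1.1195
E(R_P) = R_f + β_P × MRP = 1.87% + 1.1195 × 4.30% = 6.68%

6.68%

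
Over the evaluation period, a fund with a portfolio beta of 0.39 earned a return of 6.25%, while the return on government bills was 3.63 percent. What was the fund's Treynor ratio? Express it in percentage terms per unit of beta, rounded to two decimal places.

6.72%

Treynor = (R_P − R_f) / β_P = (6.25% − 3.63%) / 0.3900 = 2.62% / 0.3900 = 6.72%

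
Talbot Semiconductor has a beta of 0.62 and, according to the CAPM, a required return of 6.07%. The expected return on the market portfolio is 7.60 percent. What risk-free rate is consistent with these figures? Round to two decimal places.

E(R) = R_f + β(E(R_m) − R_f) = R_f(1 − β) + β·E(R_m)
6.07% = R_f × (1 − 0.62) + 0.62 × 7.60%
6.07% = R_f × 0.38 + 4.7120%
R_f = (6.07% − 4.7120%) / 0.38 = 3.57%

3.57%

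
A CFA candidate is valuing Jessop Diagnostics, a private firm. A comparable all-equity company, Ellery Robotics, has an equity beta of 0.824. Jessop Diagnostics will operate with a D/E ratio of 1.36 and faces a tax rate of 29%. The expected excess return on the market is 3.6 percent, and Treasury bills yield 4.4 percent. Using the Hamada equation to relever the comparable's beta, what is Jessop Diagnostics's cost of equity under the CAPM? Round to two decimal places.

β_L = β_U × [1 + (1 − t)(D/E)] = 0.824 × [1 + (1 − 0.29) × 1.36]
    = 0.824 × [1 + 0.71 × 1.36] = 0.824 × 1.9656 = 1.6197
E(R) = R_f + β_L × MRP = 4.4% + 1.6197 × 3.6% = 10.23%

10.23%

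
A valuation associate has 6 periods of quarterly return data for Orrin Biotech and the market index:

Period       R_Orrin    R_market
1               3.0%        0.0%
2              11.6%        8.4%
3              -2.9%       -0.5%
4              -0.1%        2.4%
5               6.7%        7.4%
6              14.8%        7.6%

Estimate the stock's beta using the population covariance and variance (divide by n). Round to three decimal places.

Mean R_i = (3.0 + 11.6 − 2.9 − 0.1 + 6.7 + 14.8) / 6 = 5.5167%
Mean R_m = (0.0 + 8.4 − 0.5 + 2.4 + 7.4 + 7.6) / 6 = 4.2167%
Σ(R_i − R̄_i)(R_m − R̄_m) = 121.1383  ⇒  Cov = 121.1383 / 6 = 20.1897
Σ(R_m − R̄_m)² = 82.4083  ⇒  Var(R_m) = 82.4083 / 6 = 13.7347
β = Cov / Var(R_m) = 20.1897 / 13.7347 = 1.4700

1.470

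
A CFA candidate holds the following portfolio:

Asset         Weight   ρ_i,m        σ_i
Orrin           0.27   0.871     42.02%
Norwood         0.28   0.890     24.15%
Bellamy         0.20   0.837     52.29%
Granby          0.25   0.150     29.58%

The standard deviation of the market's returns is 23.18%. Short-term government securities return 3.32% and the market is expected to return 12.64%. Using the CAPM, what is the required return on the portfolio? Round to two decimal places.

13.68%

β_Orrin = 0.871 × 42.02% / 23.18% = 1.5789
β_Norwood = 0.890 × 24.15% / 23.18% = 0.9272
β_Bellamy = 0.837 × 52.29% / 23.18% = 1.8881
β_Granby = 0.150 × 29.58% / 23.18% = 0.1914
β_P = Σ w_i β_i = 0.27×1.5789 + 0.28×0.9272 + 0.20×1.8881 + 0.25×0.1914 = 1.1114
MRP = 12.64% − 3.32% = 9.32%
E(R_P) = R_f + β_P × MRP = 3.32% + 1.1114 × 9.32% = 13.68%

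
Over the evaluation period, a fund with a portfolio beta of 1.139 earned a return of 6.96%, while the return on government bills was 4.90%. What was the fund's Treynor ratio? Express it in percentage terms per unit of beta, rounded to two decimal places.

Treynor = (R_P − R_f) / β_P = (6.96% − 4.90%) / 1.1390 = 2.06% / 1.1390 = 1.81%

1.81%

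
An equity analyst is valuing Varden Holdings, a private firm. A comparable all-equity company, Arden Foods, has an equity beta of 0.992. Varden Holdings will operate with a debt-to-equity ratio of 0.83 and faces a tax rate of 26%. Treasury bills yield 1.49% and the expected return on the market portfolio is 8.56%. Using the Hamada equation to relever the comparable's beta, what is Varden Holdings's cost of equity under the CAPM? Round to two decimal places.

β_L = β_U × [1 + (1 − t)(D/E)] = 0.992 × [1 + (1 − 0.26) × 0.83]
    = 0.992 × [1 + 0.74 × 0.83] = 0.992 × 1.6142 = 1.6013
MRP = 8.56% − 1.49% = 7.07%
E(R) = R_f + β_L × MRP = 1.49% + 1.6013 × 7.07% = 12.81%

12.81%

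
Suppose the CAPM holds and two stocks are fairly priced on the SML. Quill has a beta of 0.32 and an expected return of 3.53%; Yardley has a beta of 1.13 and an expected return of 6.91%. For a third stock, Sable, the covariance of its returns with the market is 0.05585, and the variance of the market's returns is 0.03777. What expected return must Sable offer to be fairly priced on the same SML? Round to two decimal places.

8.37%

MRP = (6.91% − 3.53%) / (1.13 − 0.32) = 4.1728%
R_f = 3.53% − 0.32 × 4.1728% = 2.1947%
β_Sable = Cov / Var(R_m) = 0.05585 / 0.03777 = 1.4787
E(R_Sable) = R_f + β × MRP = 2.1947% + 1.4787 × 4.1728% = 8.37%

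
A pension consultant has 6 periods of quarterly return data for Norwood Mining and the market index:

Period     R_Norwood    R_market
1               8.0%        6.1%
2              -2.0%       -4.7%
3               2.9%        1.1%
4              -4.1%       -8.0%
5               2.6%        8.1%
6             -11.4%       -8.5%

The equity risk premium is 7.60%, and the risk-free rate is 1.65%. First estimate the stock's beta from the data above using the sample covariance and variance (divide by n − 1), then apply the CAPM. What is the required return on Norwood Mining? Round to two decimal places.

Mean R_i = (8.0 − 2.0 + 2.9 − 4.1 + 2.6 − 11.4) / 6 = -0.6667%
Mean R_m = (6.1 − 4.7 + 1.1 − 8.0 + 8.1 − 8.5) / 6 = -0.9833%
Σ(R_i − R̄_i)(R_m − R̄_m) = 208.2167  ⇒  Cov = 208.2167 / 5 = 41.6433
Σ(R_m − R̄_m)² = 256.5683  ⇒  Var(R_m) = 256.5683 / 5 = 51.3137
β = Cov / Var(R_m) = 41.6433 / 51.3137 = 0.8115
E(R) = R_f + β × MRP = 1.65% + 0.8115 × 7.60% = 7.82%

7.82%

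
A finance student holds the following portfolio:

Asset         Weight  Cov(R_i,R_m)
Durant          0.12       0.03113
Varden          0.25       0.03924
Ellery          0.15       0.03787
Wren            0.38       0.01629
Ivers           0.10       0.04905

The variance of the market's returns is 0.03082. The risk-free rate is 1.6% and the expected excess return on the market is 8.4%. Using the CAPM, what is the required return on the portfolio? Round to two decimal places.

9.86%

β_Durant = 0.03113 / 0.03082 = 1.0101
β_Varden = 0.03924 / 0.03082 = 1.2732
β_Ellery = 0.03787 / 0.03082 = 1.2287
β_Wren = 0.01629 / 0.03082 = 0.5286
β_Ivers = 0.04905 / 0.03082 = 1.5915
β_P = Σ w_i β_i = 0.12×1.0101 + 0.25×1.2732 + 0.15×1.2287 + 0.38×0.5286 + 0.10×1.5915 = 0.9838
E(R_P) = R_f + β_P × MRP = 1.6% + 0.9838 × 8.4% = 9.86%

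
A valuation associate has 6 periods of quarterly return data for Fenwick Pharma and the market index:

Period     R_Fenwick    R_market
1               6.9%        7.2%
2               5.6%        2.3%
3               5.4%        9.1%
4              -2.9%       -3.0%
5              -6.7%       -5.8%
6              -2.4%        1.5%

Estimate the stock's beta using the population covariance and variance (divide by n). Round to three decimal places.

Mean R_i = (6.9 + 5.6 + 5.4 − 2.9 − 6.7 − 2.4) / 6 = 0.9833%
Mean R_m = (7.2 + 2.3 + 9.1 − 3.0 − 5.8 + 1.5) / 6 = 1.8833%
Σ(R_i − R̄_i)(R_m − R̄_m) = 144.5483  ⇒  Cov = 144.5483 / 6 = 24.0914
Σ(R_m − R̄_m)² = 163.5483  ⇒  Var(R_m) = 163.5483 / 6 = 27.2581
β = Cov / Var(R_m) = 24.0914 / 27.2581 = 0.8838

0.884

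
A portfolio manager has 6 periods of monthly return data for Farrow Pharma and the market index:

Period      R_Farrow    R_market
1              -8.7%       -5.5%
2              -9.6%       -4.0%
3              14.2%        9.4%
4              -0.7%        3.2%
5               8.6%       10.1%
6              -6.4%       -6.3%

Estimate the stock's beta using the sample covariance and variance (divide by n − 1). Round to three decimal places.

1.248

Mean R_i = (-8.7 − 9.6 + 14.2 − 0.7 + 8.6 − 6.4) / 6 = -0.4333%
Mean R_m = (-5.5 − 4.0 + 9.4 + 3.2 + 10.1 − 6.3) / 6 = 1.1500%
Σ(R_i − R̄_i)(R_m − R̄_m) = 347.6600  ⇒  Cov = 347.6600 / 5 = 69.5320
Σ(R_m − R̄_m)² = 278.6150  ⇒  Var(R_m) = 278.6150 / 5 = 55.7230
β = Cov / Var(R_m) = 69.5320 / 55.7230 = 1.2478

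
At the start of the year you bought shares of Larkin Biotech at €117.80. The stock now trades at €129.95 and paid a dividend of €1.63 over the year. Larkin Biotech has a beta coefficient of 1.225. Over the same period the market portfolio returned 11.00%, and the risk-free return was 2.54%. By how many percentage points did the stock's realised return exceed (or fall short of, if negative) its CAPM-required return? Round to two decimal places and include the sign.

-1.21%

Realised HPR = (P1 + D1 − P0) / P0 = (129.95 + 1.63 − 117.80) / 117.80 = 13.78 / 117.80 = 11.6978%
MRP = 11.00% − 2.54% = 8.46%
CAPM required = R_f + β·MRP = 2.54% + 1.225 × 8.46% = 12.90350%
α = realised − required = 11.6978% − 12.90350% = -1.21%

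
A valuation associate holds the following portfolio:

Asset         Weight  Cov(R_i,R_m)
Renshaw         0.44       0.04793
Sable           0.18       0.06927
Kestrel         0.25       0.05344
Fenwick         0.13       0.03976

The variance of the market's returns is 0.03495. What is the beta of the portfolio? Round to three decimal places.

β_Renshaw = 0.04793 / 0.03495 = 1.3714
β_Sable = 0.06927 / 0.03495 = 1.9820
β_Kestrel = 0.05344 / 0.03495 = 1.5290
β_Fenwick = 0.03976 / 0.03495 = 1.1376
β_P = Σ w_i β_i = 0.44×1.3714 + 0.18×1.9820 + 0.25×1.5290 + 0.13×1.1376 = 1.4903

1.490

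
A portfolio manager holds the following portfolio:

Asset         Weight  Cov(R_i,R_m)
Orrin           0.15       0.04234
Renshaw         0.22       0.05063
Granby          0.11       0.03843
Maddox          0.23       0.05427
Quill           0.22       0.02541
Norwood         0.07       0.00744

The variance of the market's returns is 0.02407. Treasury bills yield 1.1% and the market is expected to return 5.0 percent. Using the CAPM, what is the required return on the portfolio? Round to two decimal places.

β_Orrin = 0.04234 / 0.02407 = 1.7590
β_Renshaw = 0.05063 / 0.02407 = 2.1034
β_Granby = 0.03843 / 0.02407 = 1.5966
β_Maddox = 0.05427 / 0.02407 = 2.2547
β_Quill = 0.02541 / 0.02407 = 1.0557
β_Norwood = 0.00744 / 0.02407 = 0.3091
β_P = Σ w_i β_i = 0.15×1.7590 + 0.22×2.1034 + 0.11×1.5966 + 0.23×2.2547 + 0.22×1.0557 + 0.07×0.3091 = 1.6747
MRP = 5.0% − 1.1% = 3.90%
E(R_P) = R_f + β_P × MRP = 1.1% + 1.6747 × 3.9% = 7.63%

7.63%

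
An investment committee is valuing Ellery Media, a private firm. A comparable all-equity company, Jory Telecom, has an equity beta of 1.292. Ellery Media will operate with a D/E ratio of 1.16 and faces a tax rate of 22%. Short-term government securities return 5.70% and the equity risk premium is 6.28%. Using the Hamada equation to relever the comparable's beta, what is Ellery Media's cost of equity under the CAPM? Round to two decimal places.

21.16%

β_L = β_U × [1 + (1 − t)(D/E)] = 1.292 × [1 + (1 − 0.22) × 1.16]
    = 1.292 × [1 + 0.78 × 1.16] = 1.292 × 1.9048 = 2.4610
E(R) = R_f + β_L × MRP = 5.70% + 2.4610 × 6.28% = 21.16%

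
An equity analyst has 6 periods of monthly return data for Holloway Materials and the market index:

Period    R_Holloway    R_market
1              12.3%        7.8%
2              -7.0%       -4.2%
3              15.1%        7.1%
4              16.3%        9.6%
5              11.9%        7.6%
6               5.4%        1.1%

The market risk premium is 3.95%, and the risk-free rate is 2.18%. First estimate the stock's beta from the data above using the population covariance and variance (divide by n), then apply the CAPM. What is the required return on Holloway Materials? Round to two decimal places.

Mean R_i = (12.3 − 7.0 + 15.1 + 16.3 + 11.9 + 5.4) / 6 = 9.0000%
Mean R_m = (7.8 − 4.2 + 7.1 + 9.6 + 7.6 + 1.1) / 6 = 4.8333%
Σ(R_i − R̄_i)(R_m − R̄_m) = 224.4100  ⇒  Cov = 224.4100 / 6 = 37.4017
Σ(R_m − R̄_m)² = 139.8533  ⇒  Var(R_m) = 139.8533 / 6 = 23.3089
β = Cov / Var(R_m) = 37.4017 / 23.3089 = 1.6046
E(R) = R_f + β × MRP = 2.18% + 1.6046 × 3.95% = 8.52%

8.52%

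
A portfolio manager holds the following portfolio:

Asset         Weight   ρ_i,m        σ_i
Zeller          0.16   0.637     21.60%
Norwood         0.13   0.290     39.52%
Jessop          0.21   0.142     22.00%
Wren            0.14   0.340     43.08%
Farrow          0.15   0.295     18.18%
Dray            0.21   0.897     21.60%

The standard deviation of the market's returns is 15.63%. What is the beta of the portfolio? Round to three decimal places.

β_Zeller = 0.637 × 21.60% / 15.63% = 0.8803
β_Norwood = 0.290 × 39.52% / 15.63% = 0.7333
β_Jessop = 0.142 × 22.00% / 15.63% = 0.1999
β_Wren = 0.340 × 43.08% / 15.63% = 0.9371
β_Farrow = 0.295 × 18.18% / 15.63% = 0.3431
β_Dray = 0.897 × 21.60% / 15.63% = 1.2396
β_P = Σ w_i β_i = 0.16×0.8803 + 0.13×0.7333 + 0.21×0.1999 + 0.14×0.9371 + 0.15×0.3431 + 0.21×1.2396 = 0.7211

0.721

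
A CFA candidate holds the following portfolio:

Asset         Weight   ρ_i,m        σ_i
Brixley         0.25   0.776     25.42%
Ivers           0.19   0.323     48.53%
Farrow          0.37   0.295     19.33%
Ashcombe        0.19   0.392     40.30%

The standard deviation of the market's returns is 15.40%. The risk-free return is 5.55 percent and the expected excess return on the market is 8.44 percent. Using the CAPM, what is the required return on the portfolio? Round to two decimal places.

β_Brixley = 0.776 × 25.42% / 15.40% = 1.2809
β_Ivers = 0.323 × 48.53% / 15.40% = 1.0179
β_Farrow = 0.295 × 19.33% / 15.40% = 0.3703
β_Ashcombe = 0.392 × 40.30% / 15.40% = 1.0258
β_P = Σ w_i β_i = 0.25×1.2809 + 0.19×1.0179 + 0.37×0.3703 + 0.19×1.0258 = 0.8455
E(R_P) = R_f + β_P × MRP = 5.55% + 0.8455 × 8.44% = 12.69%

12.69%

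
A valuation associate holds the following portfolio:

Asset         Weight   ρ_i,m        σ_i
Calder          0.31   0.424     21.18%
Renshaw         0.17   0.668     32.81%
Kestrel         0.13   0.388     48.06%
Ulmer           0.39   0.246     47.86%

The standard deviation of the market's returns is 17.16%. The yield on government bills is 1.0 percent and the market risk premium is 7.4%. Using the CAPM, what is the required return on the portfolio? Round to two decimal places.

6.83%

β_Calder = 0.424 × 21.18% / 17.16% = 0.5233
β_Renshaw = 0.668 × 32.81% / 17.16% = 1.2772
β_Kestrel = 0.388 × 48.06% / 17.16% = 1.0867
β_Ulmer = 0.246 × 47.86% / 17.16% = 0.6861
β_P = Σ w_i β_i = 0.31×0.5233 + 0.17×1.2772 + 0.13×1.0867 + 0.39×0.6861 = 0.7882
E(R_P) = R_f + β_P × MRP = 1.0% + 0.7882 × 7.4% = 6.83%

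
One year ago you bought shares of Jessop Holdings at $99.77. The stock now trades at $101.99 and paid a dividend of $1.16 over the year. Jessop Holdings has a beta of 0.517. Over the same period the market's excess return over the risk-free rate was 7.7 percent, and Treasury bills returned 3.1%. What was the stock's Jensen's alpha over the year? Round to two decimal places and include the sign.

-3.69%

Realised HPR = (P1 + D1 − P0) / P0 = (101.99 + 1.16 − 99.77) / 99.77 = 3.38 / 99.77 = 3.3878%
CAPM required = R_f + β·MRP = 3.1% + 0.517 × 7.7% = 7.0809%
α = realised − required = 3.3878% − 7.0809% = -3.69%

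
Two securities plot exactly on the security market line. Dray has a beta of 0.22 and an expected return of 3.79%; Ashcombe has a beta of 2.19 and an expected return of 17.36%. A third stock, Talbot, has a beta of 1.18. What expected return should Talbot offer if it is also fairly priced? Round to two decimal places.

MRP (SML slope) = (17.36% − 3.79%) / (2.19 − 0.22) = 13.57% / 1.97 = 6.8883%
R_f (intercept) = 3.79% − 0.22 × 6.8883% = 2.2746%
E(R_Talbot) = R_f + β × MRP = 2.2746% + 1.18 × 6.8883% = 10.40%

10.40%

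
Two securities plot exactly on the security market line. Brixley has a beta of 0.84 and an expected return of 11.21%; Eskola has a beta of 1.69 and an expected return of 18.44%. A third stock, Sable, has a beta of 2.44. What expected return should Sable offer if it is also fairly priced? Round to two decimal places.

MRP (SML slope) = (18.44% − 11.21%) / (1.69 − 0.84) = 7.23% / 0.85 = 8.5059%
R_f (intercept) = 11.21% − 0.84 × 8.5059% = 4.0650%
E(R_Sable) = R_f + β × MRP = 4.0650% + 2.44 × 8.5059% = 24.82%

24.82%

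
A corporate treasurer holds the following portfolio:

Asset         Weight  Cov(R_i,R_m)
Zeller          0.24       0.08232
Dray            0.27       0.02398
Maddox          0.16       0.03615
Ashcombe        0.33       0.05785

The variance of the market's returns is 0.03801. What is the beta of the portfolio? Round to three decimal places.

β_Zeller = 0.08232 / 0.03801 = 2.1657
β_Dray = 0.02398 / 0.03801 = 0.6309
β_Maddox = 0.03615 / 0.03801 = 0.9511
β_Ashcombe = 0.05785 / 0.03801 = 1.5220
β_P = Σ w_i β_i = 0.24×2.1657 + 0.27×0.6309 + 0.16×0.9511 + 0.33×1.5220 = 1.3445

1.345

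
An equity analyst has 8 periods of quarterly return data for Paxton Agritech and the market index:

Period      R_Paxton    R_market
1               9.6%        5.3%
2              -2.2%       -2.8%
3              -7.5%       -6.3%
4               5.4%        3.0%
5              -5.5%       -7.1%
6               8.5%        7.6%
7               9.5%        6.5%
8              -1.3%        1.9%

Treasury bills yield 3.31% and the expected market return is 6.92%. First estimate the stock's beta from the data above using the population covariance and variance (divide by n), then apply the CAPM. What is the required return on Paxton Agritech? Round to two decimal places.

7.49%

Mean R_i = (9.6 − 2.2 − 7.5 + 5.4 − 5.5 + 8.5 + 9.5 − 1.3) / 8 = 2.0625%
Mean R_m = (5.3 − 2.8 − 6.3 + 3.0 − 7.1 + 7.6 + 6.5 + 1.9) / 8 = 1.0125%
Σ(R_i − R̄_i)(R_m − R̄_m) = 266.7138  ⇒  Cov = 266.7138 / 8 = 33.3392
Σ(R_m − R̄_m)² = 230.4488  ⇒  Var(R_m) = 230.4488 / 8 = 28.8061
β = Cov / Var(R_m) = 33.3392 / 28.8061 = 1.1574
MRP = 6.92% − 3.31% = 3.61%
E(R) = R_f + β × MRP = 3.31% + 1.1574 × 3.61% = 7.49%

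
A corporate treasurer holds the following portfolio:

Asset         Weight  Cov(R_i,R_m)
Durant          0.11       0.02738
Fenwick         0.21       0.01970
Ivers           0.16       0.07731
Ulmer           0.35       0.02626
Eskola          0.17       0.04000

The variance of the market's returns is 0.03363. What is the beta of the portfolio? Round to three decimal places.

1.056

β_Durant = 0.02738 / 0.03363 = 0.8142
β_Fenwick = 0.01970 / 0.03363 = 0.5858
β_Ivers = 0.07731 / 0.03363 = 2.2988
β_Ulmer = 0.02626 / 0.03363 = 0.7809
β_Eskola = 0.04000 / 0.03363 = 1.1894
β_P = Σ w_i β_i = 0.11×0.8142 + 0.21×0.5858 + 0.16×2.2988 + 0.35×0.7809 + 0.17×1.1894 = 1.0559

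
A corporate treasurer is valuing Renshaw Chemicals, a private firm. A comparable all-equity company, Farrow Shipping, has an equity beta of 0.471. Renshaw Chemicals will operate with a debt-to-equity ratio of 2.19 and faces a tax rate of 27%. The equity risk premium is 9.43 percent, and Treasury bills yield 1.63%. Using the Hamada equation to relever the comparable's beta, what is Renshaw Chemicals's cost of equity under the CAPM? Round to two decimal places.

13.17%

β_L = β_U × [1 + (1 − t)(D/E)] = 0.471 × [1 + (1 − 0.27) × 2.19]
    = 0.471 × [1 + 0.73 × 2.19] = 0.471 × 2.5987 = 1.2240
E(R) = R_f + β_L × MRP = 1.63% + 1.2240 × 9.43% = 13.17%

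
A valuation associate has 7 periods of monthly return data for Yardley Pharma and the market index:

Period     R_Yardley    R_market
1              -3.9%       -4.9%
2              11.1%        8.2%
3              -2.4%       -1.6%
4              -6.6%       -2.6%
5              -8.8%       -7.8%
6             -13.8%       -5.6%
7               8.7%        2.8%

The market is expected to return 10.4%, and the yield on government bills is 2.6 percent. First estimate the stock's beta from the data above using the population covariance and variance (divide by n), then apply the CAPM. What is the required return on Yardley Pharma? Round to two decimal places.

14.43%

Mean R_i = (-3.9 + 11.1 − 2.4 − 6.6 − 8.8 − 13.8 + 8.7) / 7 = -2.2429%
Mean R_m = (-4.9 + 8.2 − 1.6 − 2.6 − 7.8 − 5.6 + 2.8) / 7 = -1.6429%
Σ(R_i − R̄_i)(R_m − R̄_m) = 275.6171  ⇒  Cov = 275.6171 / 7 = 39.3739
Σ(R_m − R̄_m)² = 181.7171  ⇒  Var(R_m) = 181.7171 / 7 = 25.9596
β = Cov / Var(R_m) = 39.3739 / 25.9596 = 1.5167
MRP = 10.4% − 2.6% = 7.80%
E(R) = R_f + β × MRP = 2.6% + 1.5167 × 7.8% = 14.43%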